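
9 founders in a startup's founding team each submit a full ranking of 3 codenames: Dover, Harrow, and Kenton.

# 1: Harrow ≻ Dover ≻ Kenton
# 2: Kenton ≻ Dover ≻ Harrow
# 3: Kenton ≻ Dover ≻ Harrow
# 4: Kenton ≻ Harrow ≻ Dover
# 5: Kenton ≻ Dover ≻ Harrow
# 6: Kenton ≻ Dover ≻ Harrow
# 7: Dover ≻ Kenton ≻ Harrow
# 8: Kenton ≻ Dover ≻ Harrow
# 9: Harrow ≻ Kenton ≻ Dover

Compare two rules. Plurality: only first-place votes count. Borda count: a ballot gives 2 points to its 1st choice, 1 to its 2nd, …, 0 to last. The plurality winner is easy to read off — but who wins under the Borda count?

Plurality first-place counts: Dover 1, Harrow 2, Kenton 6 → Kenton.
Borda totals: Dover 8, Harrow 5, Kenton 14 → Kenton.

Kenton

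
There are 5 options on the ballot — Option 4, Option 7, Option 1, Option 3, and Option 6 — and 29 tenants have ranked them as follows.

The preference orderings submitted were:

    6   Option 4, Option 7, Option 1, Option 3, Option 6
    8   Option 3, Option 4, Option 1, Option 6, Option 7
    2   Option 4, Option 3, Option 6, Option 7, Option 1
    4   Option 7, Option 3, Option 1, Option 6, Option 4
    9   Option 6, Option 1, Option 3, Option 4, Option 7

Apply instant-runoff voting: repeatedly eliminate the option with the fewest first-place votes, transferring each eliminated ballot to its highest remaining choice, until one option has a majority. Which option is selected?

Option 3

Round 1: Option 6 9, Option 4 8, Option 3 8, Option 7 4, Option 1 0. Option 1 has the fewest and is eliminated.
Round 2: Option 6 9, Option 4 8, Option 3 8, Option 7 4. Option 7 has the fewest and is eliminated.
Round 3: Option 3 12, Option 6 9, Option 4 8. Option 4 has the fewest and is eliminated.
Round 4: Option 3 20, Option 6 9. Option 3 has a majority.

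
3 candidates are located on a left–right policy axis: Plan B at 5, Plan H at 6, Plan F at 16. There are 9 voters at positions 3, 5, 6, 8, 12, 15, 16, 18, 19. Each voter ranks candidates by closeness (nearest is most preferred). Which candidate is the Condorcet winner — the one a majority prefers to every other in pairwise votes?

Plan F

With single-peaked preferences on a line, the Condorcet winner is the candidate closest to the median voter.
The median voter (position 12) is closest to Plan F at 16.
Check: Plan F vs Plan H — voters closer to Plan F: 5 of 9.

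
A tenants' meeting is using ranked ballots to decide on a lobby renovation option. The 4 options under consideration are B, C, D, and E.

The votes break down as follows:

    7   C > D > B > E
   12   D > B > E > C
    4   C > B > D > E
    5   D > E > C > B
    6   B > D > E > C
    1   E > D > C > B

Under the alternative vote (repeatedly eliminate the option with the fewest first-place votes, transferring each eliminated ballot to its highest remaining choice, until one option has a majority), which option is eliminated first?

Round 1: D 17, C 11, B 6, E 1. E has the fewest and is eliminated.
Round 2: D 18, C 11, B 6. D has a majority.

E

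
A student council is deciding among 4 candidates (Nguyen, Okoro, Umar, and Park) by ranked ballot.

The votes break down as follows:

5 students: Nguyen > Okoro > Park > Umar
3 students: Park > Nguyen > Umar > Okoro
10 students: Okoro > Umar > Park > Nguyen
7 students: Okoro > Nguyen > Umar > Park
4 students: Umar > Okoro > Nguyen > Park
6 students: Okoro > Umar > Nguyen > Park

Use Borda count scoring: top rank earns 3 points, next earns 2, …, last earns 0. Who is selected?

Borda scores:
  Nguyen: 5·3 + 3·2 + 10·0 + 7·2 + 4·1 + 6·1 = 45
  Okoro: 5·2 + 3·0 + 10·3 + 7·3 + 4·2 + 6·3 = 87
  Umar: 5·0 + 3·1 + 10·2 + 7·1 + 4·3 + 6·2 = 54
  Park: 5·1 + 3·3 + 10·1 + 7·0 + 4·0 + 6·0 = 24
Okoro has the highest total.

Okoro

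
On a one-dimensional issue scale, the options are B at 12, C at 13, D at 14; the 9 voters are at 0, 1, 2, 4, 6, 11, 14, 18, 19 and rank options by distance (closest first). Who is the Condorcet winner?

B

With single-peaked preferences on a line, the Condorcet winner is the candidate closest to the median voter.
The median voter (position 6) is closest to B at 12.
Check: B vs C — voters closer to B: 6 of 9.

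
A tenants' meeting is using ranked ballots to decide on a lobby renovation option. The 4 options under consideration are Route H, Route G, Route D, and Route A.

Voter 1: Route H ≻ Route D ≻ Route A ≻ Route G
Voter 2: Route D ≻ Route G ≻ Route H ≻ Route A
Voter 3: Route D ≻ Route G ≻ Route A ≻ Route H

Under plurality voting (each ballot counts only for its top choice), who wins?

First-place vote totals:
  Route H: 1
  Route G: 0
  Route D: 2
  Route A: 0
Route D has the most first-place votes.

Route D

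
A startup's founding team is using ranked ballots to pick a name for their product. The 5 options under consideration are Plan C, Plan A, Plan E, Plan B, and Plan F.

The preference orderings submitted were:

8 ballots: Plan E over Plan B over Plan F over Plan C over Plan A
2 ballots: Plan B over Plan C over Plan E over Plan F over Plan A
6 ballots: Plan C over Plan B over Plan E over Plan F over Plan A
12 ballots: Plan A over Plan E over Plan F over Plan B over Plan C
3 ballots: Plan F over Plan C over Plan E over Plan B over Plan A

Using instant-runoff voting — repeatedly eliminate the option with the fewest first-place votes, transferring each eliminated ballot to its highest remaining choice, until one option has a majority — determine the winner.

Plan C

Round 1: Plan A 12, Plan E 8, Plan C 6, Plan F 3, Plan B 2. Plan B has the fewest and is eliminated.
Round 2: Plan A 12, Plan C 8, Plan E 8, Plan F 3. Plan F has the fewest and is eliminated.
Round 3: Plan A 12, Plan C 11, Plan E 8. Plan E has the fewest and is eliminated.
Round 4: Plan C 19, Plan A 12. Plan C has a majority.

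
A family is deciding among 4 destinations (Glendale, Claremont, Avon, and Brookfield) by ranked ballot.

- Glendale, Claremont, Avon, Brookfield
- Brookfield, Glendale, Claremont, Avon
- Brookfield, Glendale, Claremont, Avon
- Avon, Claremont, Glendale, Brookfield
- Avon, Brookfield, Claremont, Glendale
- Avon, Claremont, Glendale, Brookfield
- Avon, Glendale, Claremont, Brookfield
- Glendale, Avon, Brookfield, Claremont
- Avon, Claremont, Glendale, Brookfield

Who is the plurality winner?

Avon

First-place vote totals:
  Glendale: 2
  Claremont: 0
  Avon: 5
  Brookfield: 2
Avon has the most first-place votes.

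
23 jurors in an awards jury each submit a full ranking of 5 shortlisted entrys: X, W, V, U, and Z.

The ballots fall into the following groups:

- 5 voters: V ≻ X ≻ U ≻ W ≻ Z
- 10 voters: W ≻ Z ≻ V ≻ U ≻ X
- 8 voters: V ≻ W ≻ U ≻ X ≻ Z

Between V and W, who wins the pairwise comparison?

Ballots ranking V above W: 5+8 = 13.
Ballots ranking W above V: 10.
V wins the head-to-head, 13–10.

V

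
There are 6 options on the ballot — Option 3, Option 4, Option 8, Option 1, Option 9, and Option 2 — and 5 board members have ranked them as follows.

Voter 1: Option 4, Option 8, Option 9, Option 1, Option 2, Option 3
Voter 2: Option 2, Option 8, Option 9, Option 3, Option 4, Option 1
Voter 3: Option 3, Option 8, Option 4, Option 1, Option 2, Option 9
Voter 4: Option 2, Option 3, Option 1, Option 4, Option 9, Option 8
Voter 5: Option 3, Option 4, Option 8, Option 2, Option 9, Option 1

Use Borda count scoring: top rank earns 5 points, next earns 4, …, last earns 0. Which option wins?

Borda scores:
  Option 3: 0 + 2 + 5 + 4 + 5 = 16
  Option 4: 5 + 1 + 3 + 2 + 4 = 15
  Option 8: 4 + 4 + 4 + 0 + 3 = 15
  Option 1: 2 + 0 + 2 + 3 + 0 = 7
  Option 9: 3 + 3 + 0 + 1 + 1 = 8
  Option 2: 1 + 5 + 1 + 5 + 2 = 14
Option 3 has the highest total.

Option 3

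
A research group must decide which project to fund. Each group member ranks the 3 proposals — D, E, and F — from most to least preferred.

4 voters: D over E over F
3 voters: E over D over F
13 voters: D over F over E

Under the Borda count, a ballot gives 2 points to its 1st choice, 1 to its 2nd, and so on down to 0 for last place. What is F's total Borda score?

Borda scores:
  D: 4·2 + 3·1 + 13·2 = 37
  E: 4·1 + 3·2 + 13·0 = 10
  F: 4·0 + 3·0 + 13·1 = 13

13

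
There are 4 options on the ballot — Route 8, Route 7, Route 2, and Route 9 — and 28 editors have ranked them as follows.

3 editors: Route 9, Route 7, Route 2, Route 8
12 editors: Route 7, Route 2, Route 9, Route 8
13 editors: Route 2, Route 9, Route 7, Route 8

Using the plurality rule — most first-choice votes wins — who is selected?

First-place vote totals:
  Route 8: 0
  Route 7: 12
  Route 2: 13
  Route 9: 3
Route 2 has the most first-place votes.

Route 2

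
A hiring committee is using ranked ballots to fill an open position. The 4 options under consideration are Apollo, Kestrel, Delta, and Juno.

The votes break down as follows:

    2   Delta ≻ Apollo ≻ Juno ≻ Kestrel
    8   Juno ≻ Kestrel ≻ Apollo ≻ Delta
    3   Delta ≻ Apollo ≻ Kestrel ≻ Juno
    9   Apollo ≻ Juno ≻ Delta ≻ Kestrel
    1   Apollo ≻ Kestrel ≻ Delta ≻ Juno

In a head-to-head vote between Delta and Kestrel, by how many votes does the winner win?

5

Ballots ranking Delta above Kestrel: 2+3+9 = 14.
Ballots ranking Kestrel above Delta: 8+1 = 9.
Delta wins 14–9, a margin of 5.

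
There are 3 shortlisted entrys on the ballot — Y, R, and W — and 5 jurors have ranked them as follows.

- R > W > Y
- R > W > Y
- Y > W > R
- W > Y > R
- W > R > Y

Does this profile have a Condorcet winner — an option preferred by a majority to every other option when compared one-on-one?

Head-to-head results (5 voters total):
Y vs R: R wins 3–2.
Y vs W: W wins 4–1.
R vs W: W wins 3–2.
W beats each rival — Y (4–1), R (3–2) — so W is the Condorcet winner.

Yes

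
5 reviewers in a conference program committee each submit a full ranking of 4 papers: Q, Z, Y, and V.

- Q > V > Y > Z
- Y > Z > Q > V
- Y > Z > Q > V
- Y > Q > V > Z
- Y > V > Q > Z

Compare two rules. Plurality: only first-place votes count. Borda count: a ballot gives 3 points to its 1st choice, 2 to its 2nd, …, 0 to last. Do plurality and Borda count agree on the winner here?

Plurality first-place counts: Q 1, Z 0, Y 4, V 0 → Y.
Borda totals: Q 8, Z 4, Y 13, V 5 → Y.
The two rules agree on Y.

Yes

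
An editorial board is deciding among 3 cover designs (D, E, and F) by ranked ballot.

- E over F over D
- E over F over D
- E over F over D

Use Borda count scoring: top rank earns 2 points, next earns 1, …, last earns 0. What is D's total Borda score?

Borda scores:
  D: 0 + 0 + 0 = 0
  E: 2 + 2 + 2 = 6
  F: 1 + 1 + 1 = 3

0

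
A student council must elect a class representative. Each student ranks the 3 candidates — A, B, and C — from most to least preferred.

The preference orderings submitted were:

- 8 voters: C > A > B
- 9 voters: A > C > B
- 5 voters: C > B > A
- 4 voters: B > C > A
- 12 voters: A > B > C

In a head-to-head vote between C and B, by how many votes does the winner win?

Ballots ranking C above B: 8+9+5 = 22.
Ballots ranking B above C: 4+12 = 16.
C wins 22–16, a margin of 6.

6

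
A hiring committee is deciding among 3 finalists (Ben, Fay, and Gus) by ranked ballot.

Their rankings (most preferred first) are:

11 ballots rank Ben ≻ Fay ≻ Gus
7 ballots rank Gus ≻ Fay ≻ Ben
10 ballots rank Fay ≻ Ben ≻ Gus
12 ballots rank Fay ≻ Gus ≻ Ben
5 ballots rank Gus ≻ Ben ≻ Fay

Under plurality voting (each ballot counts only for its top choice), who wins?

Fay

First-place vote totals:
  Ben: 11
  Fay: 22
  Gus: 12
Fay has the most first-place votes.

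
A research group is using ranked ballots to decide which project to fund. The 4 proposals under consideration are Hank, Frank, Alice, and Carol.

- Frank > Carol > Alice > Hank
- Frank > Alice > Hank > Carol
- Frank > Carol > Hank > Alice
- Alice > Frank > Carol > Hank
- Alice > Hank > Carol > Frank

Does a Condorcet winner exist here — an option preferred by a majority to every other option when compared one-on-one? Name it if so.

Frank

Head-to-head results (5 voters total):
Hank vs Frank: Frank wins 4–1.
Hank vs Alice: Alice wins 4–1.
Hank vs Carol: Carol wins 3–2.
Frank vs Alice: Frank wins 3–2.
Frank vs Carol: Frank wins 4–1.
Alice vs Carol: Alice wins 3–2.
Frank beats each rival — Hank (4–1), Alice (3–2), Carol (4–1) — so Frank is the Condorcet winner.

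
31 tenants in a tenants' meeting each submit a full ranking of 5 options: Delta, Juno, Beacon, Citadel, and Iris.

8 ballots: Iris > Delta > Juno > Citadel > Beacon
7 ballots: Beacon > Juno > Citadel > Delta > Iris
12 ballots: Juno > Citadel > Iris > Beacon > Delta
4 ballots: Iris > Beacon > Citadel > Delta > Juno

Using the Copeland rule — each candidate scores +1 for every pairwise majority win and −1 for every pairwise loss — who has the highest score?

Juno

Pairwise results:
  Delta vs Juno: Juno wins 19–12.
  Delta vs Beacon: Beacon wins 23–8.
  Delta vs Citadel: Citadel wins 23–8.
  Delta vs Iris: Iris wins 24–7.
  Juno vs Beacon: Juno wins 20–11.
  Juno vs Citadel: Juno wins 27–4.
  Juno vs Iris: Juno wins 19–12.
  Beacon vs Citadel: Citadel wins 20–11.
  Beacon vs Iris: Iris wins 24–7.
  Citadel vs Iris: Citadel wins 19–12.
Copeland scores (wins − losses):
  Delta: 0 − 4 = -4
  Juno: 4 − 0 = 4
  Beacon: 1 − 3 = -2
  Citadel: 3 − 1 = 2
  Iris: 2 − 2 = 0
Juno has the best Copeland score.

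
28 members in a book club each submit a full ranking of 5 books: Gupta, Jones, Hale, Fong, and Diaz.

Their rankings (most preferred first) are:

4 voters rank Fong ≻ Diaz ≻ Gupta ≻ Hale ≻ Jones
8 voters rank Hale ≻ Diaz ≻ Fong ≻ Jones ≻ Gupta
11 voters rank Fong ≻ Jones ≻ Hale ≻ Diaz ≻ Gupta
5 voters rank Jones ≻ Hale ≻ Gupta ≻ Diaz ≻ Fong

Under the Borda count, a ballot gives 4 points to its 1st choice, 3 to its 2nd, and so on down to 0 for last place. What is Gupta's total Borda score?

18

Borda scores:
  Gupta: 4·2 + 8·0 + 11·0 + 5·2 = 18
  Jones: 4·0 + 8·1 + 11·3 + 5·4 = 61
  Hale: 4·1 + 8·4 + 11·2 + 5·3 = 73
  Fong: 4·4 + 8·2 + 11·4 + 5·0 = 76
  Diaz: 4·3 + 8·3 + 11·1 + 5·1 = 52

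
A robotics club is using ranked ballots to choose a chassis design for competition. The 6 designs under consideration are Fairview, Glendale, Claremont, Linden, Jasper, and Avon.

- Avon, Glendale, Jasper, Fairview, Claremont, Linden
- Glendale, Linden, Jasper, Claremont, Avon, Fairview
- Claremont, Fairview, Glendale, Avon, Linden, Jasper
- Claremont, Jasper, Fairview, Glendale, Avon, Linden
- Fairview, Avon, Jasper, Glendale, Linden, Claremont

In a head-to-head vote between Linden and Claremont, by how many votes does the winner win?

1

Ballots ranking Linden above Claremont: 2.
Ballots ranking Claremont above Linden: 3.
Claremont wins 3–2, a margin of 1.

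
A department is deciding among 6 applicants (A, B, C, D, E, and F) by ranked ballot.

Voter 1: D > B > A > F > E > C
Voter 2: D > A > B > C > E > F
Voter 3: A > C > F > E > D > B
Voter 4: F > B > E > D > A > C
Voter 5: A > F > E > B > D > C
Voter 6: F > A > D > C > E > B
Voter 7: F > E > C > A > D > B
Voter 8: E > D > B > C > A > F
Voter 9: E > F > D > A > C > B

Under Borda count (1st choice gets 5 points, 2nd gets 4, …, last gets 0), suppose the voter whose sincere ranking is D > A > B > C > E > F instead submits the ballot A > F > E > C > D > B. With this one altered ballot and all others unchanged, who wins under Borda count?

Borda totals with the altered ballot: A 28, B 13, C 14, D 21, E 27, F 32.
The winner is unchanged: still F.

F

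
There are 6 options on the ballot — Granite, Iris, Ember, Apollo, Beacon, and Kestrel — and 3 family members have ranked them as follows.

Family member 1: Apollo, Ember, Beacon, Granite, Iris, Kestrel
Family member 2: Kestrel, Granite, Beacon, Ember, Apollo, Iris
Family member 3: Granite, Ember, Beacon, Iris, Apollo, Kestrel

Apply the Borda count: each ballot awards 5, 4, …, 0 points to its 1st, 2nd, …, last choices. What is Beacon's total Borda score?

9

Borda scores:
  Granite: 2 + 4 + 5 = 11
  Iris: 1 + 0 + 2 = 3
  Ember: 4 + 2 + 4 = 10
  Apollo: 5 + 1 + 1 = 7
  Beacon: 3 + 3 + 3 = 9
  Kestrel: 0 + 5 + 0 = 5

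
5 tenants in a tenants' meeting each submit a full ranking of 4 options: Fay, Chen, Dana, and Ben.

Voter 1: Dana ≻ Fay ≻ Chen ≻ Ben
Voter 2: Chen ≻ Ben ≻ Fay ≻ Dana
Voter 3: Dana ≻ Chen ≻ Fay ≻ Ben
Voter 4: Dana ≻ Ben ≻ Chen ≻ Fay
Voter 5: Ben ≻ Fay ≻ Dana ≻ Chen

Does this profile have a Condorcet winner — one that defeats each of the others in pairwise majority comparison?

Yes

Head-to-head results (5 voters total):
Fay vs Chen: Chen wins 3–2.
Fay vs Dana: Dana wins 3–2.
Fay vs Ben: Ben wins 3–2.
Chen vs Dana: Dana wins 4–1.
Chen vs Ben: Chen wins 3–2.
Dana vs Ben: Dana wins 3–2.
Dana beats each rival — Fay (3–2), Chen (4–1), Ben (3–2) — so Dana is the Condorcet winner.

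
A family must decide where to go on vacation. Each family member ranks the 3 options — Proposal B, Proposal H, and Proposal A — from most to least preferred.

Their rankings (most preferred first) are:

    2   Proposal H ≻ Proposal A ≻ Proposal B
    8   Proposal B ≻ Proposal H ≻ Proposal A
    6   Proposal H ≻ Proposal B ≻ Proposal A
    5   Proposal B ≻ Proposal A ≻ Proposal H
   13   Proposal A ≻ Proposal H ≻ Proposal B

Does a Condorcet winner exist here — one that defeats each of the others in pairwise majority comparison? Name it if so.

Head-to-head results (34 voters total):
Proposal B vs Proposal H: Proposal H wins 21–13.
Proposal B vs Proposal A: Proposal B wins 19–15.
Proposal H vs Proposal A: Proposal A wins 18–16.
No candidate beats all others: Proposal B beats Proposal A beats Proposal H beats Proposal B, a majority cycle.

No Condorcet winner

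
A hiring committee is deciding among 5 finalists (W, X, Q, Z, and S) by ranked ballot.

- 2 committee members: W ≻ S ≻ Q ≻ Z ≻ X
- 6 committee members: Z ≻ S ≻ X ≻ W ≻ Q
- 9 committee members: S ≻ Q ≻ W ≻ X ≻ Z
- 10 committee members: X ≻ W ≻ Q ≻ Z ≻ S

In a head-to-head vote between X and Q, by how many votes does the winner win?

5

Ballots ranking X above Q: 6+10 = 16.
Ballots ranking Q above X: 2+9 = 11.
X wins 16–11, a margin of 5.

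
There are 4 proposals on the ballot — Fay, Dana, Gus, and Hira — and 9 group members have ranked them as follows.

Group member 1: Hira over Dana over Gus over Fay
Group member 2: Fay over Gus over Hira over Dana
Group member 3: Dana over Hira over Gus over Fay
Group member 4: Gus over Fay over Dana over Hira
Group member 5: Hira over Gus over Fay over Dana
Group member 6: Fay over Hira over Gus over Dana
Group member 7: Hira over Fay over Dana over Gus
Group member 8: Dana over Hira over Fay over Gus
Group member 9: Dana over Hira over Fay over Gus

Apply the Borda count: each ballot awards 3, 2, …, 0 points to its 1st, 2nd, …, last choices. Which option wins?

Borda scores:
  Fay: 0 + 3 + 0 + 2 + 1 + 3 + 2 + 1 + 1 = 13
  Dana: 2 + 0 + 3 + 1 + 0 + 0 + 1 + 3 + 3 = 13
  Gus: 1 + 2 + 1 + 3 + 2 + 1 + 0 + 0 + 0 = 10
  Hira: 3 + 1 + 2 + 0 + 3 + 2 + 3 + 2 + 2 = 18
Hira has the highest total.

Hira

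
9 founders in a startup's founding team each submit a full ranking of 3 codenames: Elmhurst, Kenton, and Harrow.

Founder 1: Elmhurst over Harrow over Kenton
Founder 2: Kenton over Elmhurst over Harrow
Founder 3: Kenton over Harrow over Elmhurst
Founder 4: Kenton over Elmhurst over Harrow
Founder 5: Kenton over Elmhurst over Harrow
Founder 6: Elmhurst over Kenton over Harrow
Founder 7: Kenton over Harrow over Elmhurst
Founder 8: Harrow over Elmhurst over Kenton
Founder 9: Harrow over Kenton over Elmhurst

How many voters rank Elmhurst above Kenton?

Ballots ranking Elmhurst above Kenton: 3.
Ballots ranking Kenton above Elmhurst: 6.
So 3 of 9 voters prefer Elmhurst to Kenton.

3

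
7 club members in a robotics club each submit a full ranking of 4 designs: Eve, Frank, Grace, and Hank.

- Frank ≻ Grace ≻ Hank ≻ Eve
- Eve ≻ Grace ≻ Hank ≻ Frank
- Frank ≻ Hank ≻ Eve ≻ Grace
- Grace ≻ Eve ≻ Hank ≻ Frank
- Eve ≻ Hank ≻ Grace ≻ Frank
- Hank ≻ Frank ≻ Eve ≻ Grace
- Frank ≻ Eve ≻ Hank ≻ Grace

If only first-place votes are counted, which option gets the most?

Frank

First-place vote totals:
  Eve: 2
  Frank: 3
  Grace: 1
  Hank: 1
Frank has the most first-place votes.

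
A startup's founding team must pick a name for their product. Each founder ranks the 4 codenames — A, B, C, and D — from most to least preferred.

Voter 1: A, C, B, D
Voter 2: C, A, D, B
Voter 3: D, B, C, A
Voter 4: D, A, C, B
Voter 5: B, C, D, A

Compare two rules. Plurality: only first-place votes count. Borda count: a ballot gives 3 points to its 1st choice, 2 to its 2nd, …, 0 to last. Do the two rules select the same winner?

No

Plurality first-place counts: A 1, B 1, C 1, D 2 → D.
Borda totals: A 7, B 6, C 9, D 8 → C.
The two rules disagree: plurality picks D, Borda picks C.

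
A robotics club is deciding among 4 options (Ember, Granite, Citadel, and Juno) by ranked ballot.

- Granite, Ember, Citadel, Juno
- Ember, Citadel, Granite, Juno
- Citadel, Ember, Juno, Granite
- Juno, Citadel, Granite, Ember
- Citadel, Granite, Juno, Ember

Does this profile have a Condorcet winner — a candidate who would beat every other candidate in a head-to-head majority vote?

Yes

Head-to-head results (5 voters total):
Ember vs Granite: Granite wins 3–2.
Ember vs Citadel: Citadel wins 3–2.
Ember vs Juno: Ember wins 3–2.
Granite vs Citadel: Citadel wins 4–1.
Granite vs Juno: Granite wins 3–2.
Citadel vs Juno: Citadel wins 4–1.
Citadel beats each rival — Ember (3–2), Granite (4–1), Juno (4–1) — so Citadel is the Condorcet winner.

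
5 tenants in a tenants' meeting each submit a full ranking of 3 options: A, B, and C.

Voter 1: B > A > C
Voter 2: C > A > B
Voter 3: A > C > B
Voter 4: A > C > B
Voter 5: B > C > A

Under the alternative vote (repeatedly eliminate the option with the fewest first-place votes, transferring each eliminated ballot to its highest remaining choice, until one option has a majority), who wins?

A

Round 1: A 2, B 2, C 1. C has the fewest and is eliminated.
Round 2: A 3, B 2. A has a majority.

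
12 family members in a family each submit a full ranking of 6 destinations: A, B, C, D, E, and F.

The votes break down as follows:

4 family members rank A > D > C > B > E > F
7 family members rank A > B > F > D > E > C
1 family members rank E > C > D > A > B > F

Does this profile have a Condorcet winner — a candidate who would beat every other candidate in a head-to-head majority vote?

Head-to-head results (12 voters total):
A vs B: A wins 12–0.
A vs C: A wins 11–1.
A vs D: A wins 11–1.
A vs E: A wins 11–1.
A vs F: A wins 12–0.
B vs C: B wins 7–5.
B vs D: B wins 7–5.
B vs E: B wins 11–1.
B vs F: B wins 12–0.
C vs D: D wins 11–1.
C vs E: E wins 8–4.
C vs F: F wins 7–5.
D vs E: D wins 11–1.
D vs F: F wins 7–5.
E vs F: F wins 7–5.
A beats each rival — B (12–0), C (11–1), D (11–1), E (11–1), F (12–0) — so A is the Condorcet winner.

Yes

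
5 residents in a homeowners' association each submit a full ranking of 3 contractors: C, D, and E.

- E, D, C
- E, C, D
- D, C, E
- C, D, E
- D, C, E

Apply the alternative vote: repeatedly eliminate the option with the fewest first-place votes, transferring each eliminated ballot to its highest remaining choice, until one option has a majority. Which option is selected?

D

Round 1: D 2, E 2, C 1. C has the fewest and is eliminated.
Round 2: D 3, E 2. D has a majority.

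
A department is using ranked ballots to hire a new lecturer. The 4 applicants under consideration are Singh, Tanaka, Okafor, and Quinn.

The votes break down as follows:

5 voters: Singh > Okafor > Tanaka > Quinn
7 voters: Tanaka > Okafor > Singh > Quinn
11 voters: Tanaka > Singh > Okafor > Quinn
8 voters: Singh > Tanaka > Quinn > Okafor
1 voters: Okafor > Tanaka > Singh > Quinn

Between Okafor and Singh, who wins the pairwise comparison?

Ballots ranking Okafor above Singh: 7+1 = 8.
Ballots ranking Singh above Okafor: 5+11+8 = 24.
Singh wins the head-to-head, 24–8.

Singh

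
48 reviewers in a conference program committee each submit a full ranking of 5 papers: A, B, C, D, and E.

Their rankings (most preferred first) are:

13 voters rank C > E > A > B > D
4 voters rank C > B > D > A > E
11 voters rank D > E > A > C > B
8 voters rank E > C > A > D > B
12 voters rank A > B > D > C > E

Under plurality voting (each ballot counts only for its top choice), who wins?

C

First-place vote totals:
  A: 12
  B: 0
  C: 17
  D: 11
  E: 8
C has the most first-place votes.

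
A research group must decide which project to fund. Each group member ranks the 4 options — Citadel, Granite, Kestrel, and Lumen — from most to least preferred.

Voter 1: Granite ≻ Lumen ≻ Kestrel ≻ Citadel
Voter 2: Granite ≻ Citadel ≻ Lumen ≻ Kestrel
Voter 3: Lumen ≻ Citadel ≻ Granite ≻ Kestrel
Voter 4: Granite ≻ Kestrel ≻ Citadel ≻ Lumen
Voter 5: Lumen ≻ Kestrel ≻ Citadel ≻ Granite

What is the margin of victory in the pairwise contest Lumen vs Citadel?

1

Ballots ranking Lumen above Citadel: 3.
Ballots ranking Citadel above Lumen: 2.
Lumen wins 3–2, a margin of 1.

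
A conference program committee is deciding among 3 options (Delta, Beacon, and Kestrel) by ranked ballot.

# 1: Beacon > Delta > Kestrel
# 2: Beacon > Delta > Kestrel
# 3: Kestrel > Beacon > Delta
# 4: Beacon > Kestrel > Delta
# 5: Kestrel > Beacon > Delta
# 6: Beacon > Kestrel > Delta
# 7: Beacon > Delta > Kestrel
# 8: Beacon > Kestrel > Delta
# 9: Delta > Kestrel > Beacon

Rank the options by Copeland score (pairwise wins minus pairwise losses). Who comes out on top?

Pairwise results:
  Delta vs Beacon: Beacon wins 8–1.
  Delta vs Kestrel: Kestrel wins 5–4.
  Beacon vs Kestrel: Beacon wins 6–3.
Copeland scores (wins − losses):
  Delta: 0 − 2 = -2
  Beacon: 2 − 0 = 2
  Kestrel: 1 − 1 = 0
Beacon has the best Copeland score.

Beacon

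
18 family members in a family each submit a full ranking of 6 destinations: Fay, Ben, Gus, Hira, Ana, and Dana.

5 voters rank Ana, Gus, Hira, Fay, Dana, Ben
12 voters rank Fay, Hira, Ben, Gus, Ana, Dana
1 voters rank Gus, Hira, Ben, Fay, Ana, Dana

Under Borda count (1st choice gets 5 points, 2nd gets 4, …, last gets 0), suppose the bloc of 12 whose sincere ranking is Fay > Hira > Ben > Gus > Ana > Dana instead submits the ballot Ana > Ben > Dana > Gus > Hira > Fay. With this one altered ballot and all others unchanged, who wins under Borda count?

Ana

Borda totals with the altered ballot: Fay 12, Ben 51, Gus 49, Hira 31, Ana 86, Dana 41.
The switch changes the winner from Fay to Ana.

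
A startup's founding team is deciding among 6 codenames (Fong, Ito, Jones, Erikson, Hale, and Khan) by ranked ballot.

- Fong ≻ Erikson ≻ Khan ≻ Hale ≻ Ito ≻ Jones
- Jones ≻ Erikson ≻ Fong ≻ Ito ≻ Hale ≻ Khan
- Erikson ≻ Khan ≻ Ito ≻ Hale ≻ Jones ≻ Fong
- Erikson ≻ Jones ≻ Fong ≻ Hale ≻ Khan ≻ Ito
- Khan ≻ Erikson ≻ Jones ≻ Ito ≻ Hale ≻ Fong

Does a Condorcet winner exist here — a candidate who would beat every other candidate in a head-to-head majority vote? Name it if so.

Erikson

Head-to-head results (5 voters total):
Fong vs Ito: Fong wins 3–2.
Fong vs Jones: Jones wins 4–1.
Fong vs Erikson: Erikson wins 4–1.
Fong vs Hale: Fong wins 3–2.
Fong vs Khan: Fong wins 3–2.
Ito vs Jones: Jones wins 3–2.
Ito vs Erikson: Erikson wins 5–0.
Ito vs Hale: Ito wins 3–2.
Ito vs Khan: Khan wins 4–1.
Jones vs Erikson: Erikson wins 4–1.
Jones vs Hale: Jones wins 3–2.
Jones vs Khan: Khan wins 3–2.
Erikson vs Hale: Erikson wins 5–0.
Erikson vs Khan: Erikson wins 4–1.
Hale vs Khan: Khan wins 3–2.
Erikson beats each rival — Fong (4–1), Ito (5–0), Jones (4–1), Hale (5–0), Khan (4–1) — so Erikson is the Condorcet winner.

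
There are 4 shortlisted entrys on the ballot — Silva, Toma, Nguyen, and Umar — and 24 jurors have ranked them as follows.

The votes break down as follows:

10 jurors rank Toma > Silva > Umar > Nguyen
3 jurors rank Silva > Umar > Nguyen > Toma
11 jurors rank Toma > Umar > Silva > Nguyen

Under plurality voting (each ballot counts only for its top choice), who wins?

First-place vote totals:
  Silva: 3
  Toma: 21
  Nguyen: 0
  Umar: 0
Toma has the most first-place votes.

Toma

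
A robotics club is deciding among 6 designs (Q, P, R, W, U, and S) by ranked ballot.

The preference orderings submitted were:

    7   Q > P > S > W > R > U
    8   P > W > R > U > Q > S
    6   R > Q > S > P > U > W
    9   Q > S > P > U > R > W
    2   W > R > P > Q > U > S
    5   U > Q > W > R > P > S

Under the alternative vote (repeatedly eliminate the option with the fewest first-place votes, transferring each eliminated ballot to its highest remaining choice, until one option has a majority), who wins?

Round 1: Q 16, P 8, R 6, U 5, W 2, S 0. S has the fewest and is eliminated.
Round 2: Q 16, P 8, R 6, U 5, W 2. W has the fewest and is eliminated.
Round 3: Q 16, P 8, R 8, U 5. U has the fewest and is eliminated.
Round 4: Q 21, P 8, R 8. Q has a majority.

Q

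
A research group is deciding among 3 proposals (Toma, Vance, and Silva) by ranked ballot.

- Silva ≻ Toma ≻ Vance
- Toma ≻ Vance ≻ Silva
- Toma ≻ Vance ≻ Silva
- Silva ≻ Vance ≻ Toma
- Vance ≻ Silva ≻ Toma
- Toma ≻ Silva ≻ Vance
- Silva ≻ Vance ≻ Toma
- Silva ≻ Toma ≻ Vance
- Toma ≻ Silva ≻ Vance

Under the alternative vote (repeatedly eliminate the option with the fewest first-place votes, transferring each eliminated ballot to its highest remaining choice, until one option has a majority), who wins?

Round 1: Toma 4, Silva 4, Vance 1. Vance has the fewest and is eliminated.
Round 2: Silva 5, Toma 4. Silva has a majority.

Silva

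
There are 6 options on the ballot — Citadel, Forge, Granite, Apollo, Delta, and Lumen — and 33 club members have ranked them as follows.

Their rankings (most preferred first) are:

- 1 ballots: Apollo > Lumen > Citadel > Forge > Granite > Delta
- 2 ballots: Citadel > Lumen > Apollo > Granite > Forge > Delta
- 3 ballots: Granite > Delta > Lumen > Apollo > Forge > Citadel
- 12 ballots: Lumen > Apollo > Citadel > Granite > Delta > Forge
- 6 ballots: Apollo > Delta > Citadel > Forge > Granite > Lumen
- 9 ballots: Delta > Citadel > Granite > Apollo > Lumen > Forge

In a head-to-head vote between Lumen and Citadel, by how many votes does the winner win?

Ballots ranking Lumen above Citadel: 1+3+12 = 16.
Ballots ranking Citadel above Lumen: 2+6+9 = 17.
Citadel wins 17–16, a margin of 1.

1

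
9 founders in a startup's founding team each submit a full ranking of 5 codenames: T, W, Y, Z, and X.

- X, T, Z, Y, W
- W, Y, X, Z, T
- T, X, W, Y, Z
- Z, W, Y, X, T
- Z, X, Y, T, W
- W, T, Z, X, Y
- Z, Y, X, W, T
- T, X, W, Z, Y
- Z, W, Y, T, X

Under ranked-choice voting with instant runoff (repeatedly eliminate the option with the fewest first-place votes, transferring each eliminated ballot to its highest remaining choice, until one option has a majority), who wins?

Z

Round 1: Z 4, T 2, W 2, X 1, Y 0. Y has the fewest and is eliminated.
Round 2: Z 4, T 2, W 2, X 1. X has the fewest and is eliminated.
Round 3: Z 4, T 3, W 2. W has the fewest and is eliminated.
Round 4: Z 5, T 4. Z has a majority.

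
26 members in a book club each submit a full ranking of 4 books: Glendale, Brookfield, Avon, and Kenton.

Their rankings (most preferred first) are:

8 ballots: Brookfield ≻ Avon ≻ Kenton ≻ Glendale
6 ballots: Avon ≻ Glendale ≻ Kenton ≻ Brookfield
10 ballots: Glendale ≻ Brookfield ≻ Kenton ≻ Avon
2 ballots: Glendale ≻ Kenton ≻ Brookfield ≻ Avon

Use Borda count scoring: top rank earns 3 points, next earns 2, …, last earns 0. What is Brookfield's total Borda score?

46

Borda scores:
  Glendale: 8·0 + 6·2 + 10·3 + 2·3 = 48
  Brookfield: 8·3 + 6·0 + 10·2 + 2·1 = 46
  Avon: 8·2 + 6·3 + 10·0 + 2·0 = 34
  Kenton: 8·1 + 6·1 + 10·1 + 2·2 = 28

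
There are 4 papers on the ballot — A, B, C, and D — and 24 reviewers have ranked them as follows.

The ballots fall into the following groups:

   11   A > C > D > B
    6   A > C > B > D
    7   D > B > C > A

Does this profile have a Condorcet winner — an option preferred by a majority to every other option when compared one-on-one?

Head-to-head results (24 voters total):
A vs B: A wins 17–7.
A vs C: A wins 17–7.
A vs D: A wins 17–7.
B vs C: C wins 17–7.
B vs D: D wins 18–6.
C vs D: C wins 17–7.
A beats each rival — B (17–7), C (17–7), D (17–7) — so A is the Condorcet winner.

Yes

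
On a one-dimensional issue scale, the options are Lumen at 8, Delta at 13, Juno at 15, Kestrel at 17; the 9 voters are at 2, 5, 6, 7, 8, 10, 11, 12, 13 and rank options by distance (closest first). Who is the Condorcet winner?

Lumen

With single-peaked preferences on a line, the Condorcet winner is the candidate closest to the median voter.
The median voter (position 8) is closest to Lumen at 8.
Check: Lumen vs Kestrel — voters closer to Lumen: 8 of 9.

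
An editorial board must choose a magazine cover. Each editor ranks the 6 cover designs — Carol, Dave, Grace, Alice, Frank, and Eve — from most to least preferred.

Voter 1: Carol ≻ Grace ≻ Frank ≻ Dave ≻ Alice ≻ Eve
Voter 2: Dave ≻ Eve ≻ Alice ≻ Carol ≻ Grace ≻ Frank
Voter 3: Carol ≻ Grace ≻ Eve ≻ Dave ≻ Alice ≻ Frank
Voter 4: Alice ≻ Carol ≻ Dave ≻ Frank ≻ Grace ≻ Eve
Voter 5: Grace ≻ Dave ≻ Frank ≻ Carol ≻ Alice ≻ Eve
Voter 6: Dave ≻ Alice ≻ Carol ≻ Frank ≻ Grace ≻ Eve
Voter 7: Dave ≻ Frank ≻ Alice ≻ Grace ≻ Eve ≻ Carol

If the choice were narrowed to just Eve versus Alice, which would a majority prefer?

Alice

Ballots ranking Eve above Alice: 2.
Ballots ranking Alice above Eve: 5.
Alice wins the head-to-head, 5–2.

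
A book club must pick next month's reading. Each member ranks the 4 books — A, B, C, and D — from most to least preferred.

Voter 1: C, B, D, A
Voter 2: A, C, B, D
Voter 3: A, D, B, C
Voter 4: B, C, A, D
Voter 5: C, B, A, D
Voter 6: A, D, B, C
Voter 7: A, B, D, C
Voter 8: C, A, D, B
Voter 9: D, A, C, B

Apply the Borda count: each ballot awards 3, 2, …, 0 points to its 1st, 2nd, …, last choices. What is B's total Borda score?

12

Borda scores:
  A: 0 + 3 + 3 + 1 + 1 + 3 + 3 + 2 + 2 = 18
  B: 2 + 1 + 1 + 3 + 2 + 1 + 2 + 0 + 0 = 12
  C: 3 + 2 + 0 + 2 + 3 + 0 + 0 + 3 + 1 = 14
  D: 1 + 0 + 2 + 0 + 0 + 2 + 1 + 1 + 3 = 10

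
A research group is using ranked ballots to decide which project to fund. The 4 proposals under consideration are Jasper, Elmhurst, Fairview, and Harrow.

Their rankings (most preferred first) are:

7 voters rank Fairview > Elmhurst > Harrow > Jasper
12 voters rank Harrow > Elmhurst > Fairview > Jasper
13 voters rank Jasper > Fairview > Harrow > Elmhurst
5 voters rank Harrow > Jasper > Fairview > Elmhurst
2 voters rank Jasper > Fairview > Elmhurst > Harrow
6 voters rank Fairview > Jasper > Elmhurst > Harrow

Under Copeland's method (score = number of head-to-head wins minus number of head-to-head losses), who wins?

Fairview

Pairwise results:
  Jasper vs Elmhurst: Jasper wins 26–19.
  Jasper vs Fairview: Fairview wins 25–20.
  Jasper vs Harrow: Harrow wins 24–21.
  Elmhurst vs Fairview: Fairview wins 33–12.
  Elmhurst vs Harrow: Harrow wins 30–15.
  Fairview vs Harrow: Fairview wins 28–17.
Copeland scores (wins − losses):
  Jasper: 1 − 2 = -1
  Elmhurst: 0 − 3 = -3
  Fairview: 3 − 0 = 3
  Harrow: 2 − 1 = 1
Fairview has the best Copeland score.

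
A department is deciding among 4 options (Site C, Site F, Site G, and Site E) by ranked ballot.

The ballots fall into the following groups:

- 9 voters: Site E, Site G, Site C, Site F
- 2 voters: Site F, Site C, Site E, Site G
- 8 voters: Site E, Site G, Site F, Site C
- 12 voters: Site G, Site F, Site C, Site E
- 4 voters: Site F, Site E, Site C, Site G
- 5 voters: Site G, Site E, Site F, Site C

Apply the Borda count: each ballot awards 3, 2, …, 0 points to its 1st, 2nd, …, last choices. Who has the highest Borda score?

Borda scores:
  Site C: 9·1 + 2·2 + 8·0 + 12·1 + 4·1 + 5·0 = 29
  Site F: 9·0 + 2·3 + 8·1 + 12·2 + 4·3 + 5·1 = 55
  Site G: 9·2 + 2·0 + 8·2 + 12·3 + 4·0 + 5·3 = 85
  Site E: 9·3 + 2·1 + 8·3 + 12·0 + 4·2 + 5·2 = 71
Site G has the highest total.

Site G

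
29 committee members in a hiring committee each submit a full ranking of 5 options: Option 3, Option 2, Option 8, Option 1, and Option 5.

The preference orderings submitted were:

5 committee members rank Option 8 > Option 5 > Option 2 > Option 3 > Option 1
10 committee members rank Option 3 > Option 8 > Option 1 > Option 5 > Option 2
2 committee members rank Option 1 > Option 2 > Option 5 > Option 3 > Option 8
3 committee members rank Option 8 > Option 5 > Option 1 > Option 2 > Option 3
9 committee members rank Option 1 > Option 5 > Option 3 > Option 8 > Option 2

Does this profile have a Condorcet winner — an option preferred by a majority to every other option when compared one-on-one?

No

Head-to-head results (29 voters total):
Option 3 vs Option 2: Option 3 wins 19–10.
Option 3 vs Option 8: Option 3 wins 21–8.
Option 3 vs Option 1: Option 3 wins 15–14.
Option 3 vs Option 5: Option 5 wins 19–10.
Option 2 vs Option 8: Option 8 wins 27–2.
Option 2 vs Option 1: Option 1 wins 24–5.
Option 2 vs Option 5: Option 5 wins 27–2.
Option 8 vs Option 1: Option 8 wins 18–11.
Option 8 vs Option 5: Option 8 wins 18–11.
Option 1 vs Option 5: Option 1 wins 21–8.
No candidate beats all others: Option 3 beats Option 8 beats Option 5 beats Option 3, a majority cycle.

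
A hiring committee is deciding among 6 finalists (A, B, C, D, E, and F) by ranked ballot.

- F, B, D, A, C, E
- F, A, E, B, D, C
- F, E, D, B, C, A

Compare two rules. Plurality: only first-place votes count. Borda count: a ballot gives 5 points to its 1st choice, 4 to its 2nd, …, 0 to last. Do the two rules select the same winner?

Yes

Plurality first-place counts: A 0, B 0, C 0, D 0, E 0, F 3 → F.
Borda totals: A 6, B 8, C 2, D 7, E 7, F 15 → F.
The two rules agree on F.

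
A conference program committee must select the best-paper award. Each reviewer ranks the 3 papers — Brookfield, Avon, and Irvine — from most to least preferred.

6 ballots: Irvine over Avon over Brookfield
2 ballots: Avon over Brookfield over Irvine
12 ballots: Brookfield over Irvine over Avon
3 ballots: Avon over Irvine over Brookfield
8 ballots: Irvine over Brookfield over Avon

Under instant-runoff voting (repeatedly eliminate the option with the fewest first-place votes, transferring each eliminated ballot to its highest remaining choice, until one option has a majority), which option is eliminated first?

Round 1: Irvine 14, Brookfield 12, Avon 5. Avon has the fewest and is eliminated.
Round 2: Irvine 17, Brookfield 14. Irvine has a majority.

Avon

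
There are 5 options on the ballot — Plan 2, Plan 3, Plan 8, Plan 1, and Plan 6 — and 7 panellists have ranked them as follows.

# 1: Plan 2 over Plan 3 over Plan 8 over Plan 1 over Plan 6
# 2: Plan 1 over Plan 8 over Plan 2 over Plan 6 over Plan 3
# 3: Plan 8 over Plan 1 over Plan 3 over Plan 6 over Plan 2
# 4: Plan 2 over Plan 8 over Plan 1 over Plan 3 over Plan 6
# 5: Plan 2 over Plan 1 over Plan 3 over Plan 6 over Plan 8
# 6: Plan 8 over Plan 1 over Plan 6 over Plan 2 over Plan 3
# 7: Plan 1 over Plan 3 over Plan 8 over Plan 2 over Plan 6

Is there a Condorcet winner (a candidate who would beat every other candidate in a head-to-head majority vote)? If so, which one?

Plan 8

Head-to-head results (7 voters total):
Plan 2 vs Plan 3: Plan 2 wins 5–2.
Plan 2 vs Plan 8: Plan 8 wins 4–3.
Plan 2 vs Plan 1: Plan 1 wins 4–3.
Plan 2 vs Plan 6: Plan 2 wins 5–2.
Plan 3 vs Plan 8: Plan 8 wins 4–3.
Plan 3 vs Plan 1: Plan 1 wins 6–1.
Plan 3 vs Plan 6: Plan 3 wins 5–2.
Plan 8 vs Plan 1: Plan 8 wins 4–3.
Plan 8 vs Plan 6: Plan 8 wins 6–1.
Plan 1 vs Plan 6: Plan 1 wins 7–0.
Plan 8 beats each rival — Plan 2 (4–3), Plan 3 (4–3), Plan 1 (4–3), Plan 6 (6–1) — so Plan 8 is the Condorcet winner.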